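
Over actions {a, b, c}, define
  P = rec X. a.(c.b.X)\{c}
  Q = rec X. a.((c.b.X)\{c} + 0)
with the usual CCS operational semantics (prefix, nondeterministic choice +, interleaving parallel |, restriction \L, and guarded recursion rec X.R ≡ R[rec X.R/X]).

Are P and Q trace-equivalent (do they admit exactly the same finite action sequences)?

traces(P) = traces(Q)

Reachable graph of P (2 states):
  m0 = rec X. a.(c.b.X)\{c} → -a-> m1
  m1 = (c.b.(rec X. a.(c.b.X)\{c}))\{c} → deadlocked
Reachable graph of Q (2 states):
  n0 = rec X. a.((c.b.X)\{c} + 0) → -a-> n1
  n1 = (c.b.(rec X. a.((c.b.X)\{c} + 0)))\{c} + 0 → deadlocked
Bisimilarity quotient blocks:
  B0 = {m0, n0}
  B1 = {m1, n1}
m0 ∈ B0, n0 ∈ B0 → same block
Bisimilar ⇒ trace-equivalent.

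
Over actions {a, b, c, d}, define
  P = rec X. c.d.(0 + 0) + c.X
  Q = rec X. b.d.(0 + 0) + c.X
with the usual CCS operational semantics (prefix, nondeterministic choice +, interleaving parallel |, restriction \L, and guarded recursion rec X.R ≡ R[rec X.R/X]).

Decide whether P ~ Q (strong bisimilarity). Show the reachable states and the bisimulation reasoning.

LTS(P): 3 reachable states
  u0 = rec X. c.d.(0 + 0) + c.X :: --c--▸ u0, --c--▸ u1
  u1 = d.(0 + 0) :: --d--▸ u2
  u2 = 0 + 0 :: stopped
LTS(Q): 3 reachable states
  v0 = rec X. b.d.(0 + 0) + c.X :: --b--▸ v1, --c--▸ v0
  v1 = d.(0 + 0) :: --d--▸ v2
  v2 = 0 + 0 :: stopped
Coarsest stable partition (strong bisimilarity classes):
  B0 = {u0}
  B1 = {u1, v1}
  B2 = {u2, v2}
  B3 = {v0}
u0 ∈ B0, v0 ∈ B3 → different blocks

P ≁ Q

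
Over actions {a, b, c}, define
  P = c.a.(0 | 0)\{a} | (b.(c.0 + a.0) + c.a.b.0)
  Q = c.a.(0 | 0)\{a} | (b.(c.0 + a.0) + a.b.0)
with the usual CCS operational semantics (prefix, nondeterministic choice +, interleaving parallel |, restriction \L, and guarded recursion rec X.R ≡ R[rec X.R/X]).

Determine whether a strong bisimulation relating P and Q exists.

Reachable graph of P (15 states):
  p0 = c.a.(0 | 0)\{a} | (b.(c.0 + a.0) + c.a.b.0) → --b--▸ p1, --c--▸ p2, --c--▸ p3
  p1 = c.a.(0 | 0)\{a} | (c.0 + a.0) → --a--▸ p4, --c--▸ p4, --c--▸ p5
  p2 = a.(0 | 0)\{a} | (b.(c.0 + a.0) + c.a.b.0) → --a--▸ p6, --b--▸ p5, --c--▸ p7
  p3 = c.a.(0 | 0)\{a} | a.b.0 → --a--▸ p8, --c--▸ p7
  p4 = c.a.(0 | 0)\{a} | 0 → --c--▸ p9
  p5 = a.(0 | 0)\{a} | (c.0 + a.0) → --a--▸ p10, --a--▸ p9, --c--▸ p9
  p6 = (0 | 0)\{a} | (b.(c.0 + a.0) + c.a.b.0) → --b--▸ p10, --c--▸ p11
  p7 = a.(0 | 0)\{a} | a.b.0 → --a--▸ p11, --a--▸ p12
  p8 = c.a.(0 | 0)\{a} | b.0 → --b--▸ p4, --c--▸ p12
  p9 = a.(0 | 0)\{a} | 0 → --a--▸ p13
  p10 = (0 | 0)\{a} | (c.0 + a.0) → --a--▸ p13, --c--▸ p13
  p11 = (0 | 0)\{a} | a.b.0 → --a--▸ p14
  p12 = a.(0 | 0)\{a} | b.0 → --a--▸ p14, --b--▸ p9
  p13 = (0 | 0)\{a} | 0 → deadlocked
  p14 = (0 | 0)\{a} | b.0 → --b--▸ p13
Reachable graph of Q (12 states):
  q0 = c.a.(0 | 0)\{a} | (b.(c.0 + a.0) + a.b.0) → --a--▸ q1, --b--▸ q2, --c--▸ q3
  q1 = c.a.(0 | 0)\{a} | b.0 → --b--▸ q4, --c--▸ q5
  q2 = c.a.(0 | 0)\{a} | (c.0 + a.0) → --a--▸ q4, --c--▸ q4, --c--▸ q6
  q3 = a.(0 | 0)\{a} | (b.(c.0 + a.0) + a.b.0) → --a--▸ q5, --a--▸ q7, --b--▸ q6
  q4 = c.a.(0 | 0)\{a} | 0 → --c--▸ q8
  q5 = a.(0 | 0)\{a} | b.0 → --a--▸ q9, --b--▸ q8
  q6 = a.(0 | 0)\{a} | (c.0 + a.0) → --a--▸ q10, --a--▸ q8, --c--▸ q8
  q7 = (0 | 0)\{a} | (b.(c.0 + a.0) + a.b.0) → --a--▸ q9, --b--▸ q10
  q8 = a.(0 | 0)\{a} | 0 → --a--▸ q11
  q9 = (0 | 0)\{a} | b.0 → --b--▸ q11
  q10 = (0 | 0)\{a} | (c.0 + a.0) → --a--▸ q11, --c--▸ q11
  q11 = (0 | 0)\{a} | 0 → deadlocked
Bisimilarity quotient blocks:
  B0 = {p0}
  B1 = {p3}
  B2 = {p7}
  B3 = {p12, q5}
  B4 = {p14, q9}
  B5 = {p13, q11}
  B6 = {p9, q8}
  B7 = {p11}
  B8 = {p8, q1}
  B9 = {p4, q4}
  B10 = {p1, q2}
  B11 = {p5, q6}
  B12 = {p10, q10}
  B13 = {p2}
  B14 = {p6}
  B15 = {q0}
  B16 = {q3}
  B17 = {q7}
p0 ∈ B0, q0 ∈ B15 → different blocks

NO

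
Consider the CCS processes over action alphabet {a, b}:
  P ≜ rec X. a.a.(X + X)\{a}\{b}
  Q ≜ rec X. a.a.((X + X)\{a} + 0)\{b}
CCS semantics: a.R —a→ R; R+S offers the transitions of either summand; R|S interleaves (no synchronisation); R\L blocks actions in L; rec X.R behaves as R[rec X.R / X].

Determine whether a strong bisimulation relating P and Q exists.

YES

P's transition system — 3 states:
  s0 = rec X. a.a.(X + X)\{a}\{b} → --a--▸ s1
  s1 = a.((rec X. a.a.(X + X)\{a}\{b}) + (rec X. a.a.(X + X)\{a}\{b}))\{a}\{b} → --a--▸ s2
  s2 = ((rec X. a.a.(X + X)\{a}\{b}) + (rec X. a.a.(X + X)\{a}\{b}))\{a}\{b} → deadlocked
Q's transition system — 3 states:
  t0 = rec X. a.a.((X + X)\{a} + 0)\{b} → --a--▸ t1
  t1 = a.(((rec X. a.a.((X + X)\{a} + 0)\{b}) + (rec X. a.a.((X + X)\{a} + 0)\{b}))\{a} + 0)\{b} → --a--▸ t2
  t2 = (((rec X. a.a.((X + X)\{a} + 0)\{b}) + (rec X. a.a.((X + X)\{a} + 0)\{b}))\{a} + 0)\{b} → deadlocked
Coarsest stable partition (strong bisimilarity classes):
  B0 = {s0, t0}
  B1 = {s1, t1}
  B2 = {s2, t2}
s0 ∈ B0, t0 ∈ B0 → same block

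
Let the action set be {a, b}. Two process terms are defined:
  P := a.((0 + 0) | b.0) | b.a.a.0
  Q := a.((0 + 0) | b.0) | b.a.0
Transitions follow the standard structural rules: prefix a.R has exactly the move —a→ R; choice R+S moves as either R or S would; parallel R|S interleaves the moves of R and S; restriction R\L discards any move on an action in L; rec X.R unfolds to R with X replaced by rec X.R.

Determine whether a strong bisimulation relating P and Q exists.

NO

P's transition system — 12 states:
  m0 = a.((0 + 0) | b.0) | b.a.a.0 | -a-> m1, -b-> m2
  m1 = (0 + 0) | b.0 | b.a.a.0 | -b-> m3, -b-> m4
  m2 = a.((0 + 0) | b.0) | a.a.0 | -a-> m4, -a-> m5
  m3 = (0 + 0) | 0 | b.a.a.0 | -b-> m6
  m4 = (0 + 0) | b.0 | a.a.0 | -a-> m7, -b-> m6
  m5 = a.((0 + 0) | b.0) | a.0 | -a-> m7, -a-> m8
  m6 = (0 + 0) | 0 | a.a.0 | -a-> m9
  m7 = (0 + 0) | b.0 | a.0 | -a-> m10, -b-> m9
  m8 = a.((0 + 0) | b.0) | 0 | -a-> m10
  m9 = (0 + 0) | 0 | a.0 | -a-> m11
  m10 = (0 + 0) | b.0 | 0 | -b-> m11
  m11 = (0 + 0) | 0 | 0 | (no moves)
Q's transition system — 9 states:
  n0 = a.((0 + 0) | b.0) | b.a.0 | -a-> n1, -b-> n2
  n1 = (0 + 0) | b.0 | b.a.0 | -b-> n3, -b-> n4
  n2 = a.((0 + 0) | b.0) | a.0 | -a-> n4, -a-> n5
  n3 = (0 + 0) | 0 | b.a.0 | -b-> n6
  n4 = (0 + 0) | b.0 | a.0 | -a-> n7, -b-> n6
  n5 = a.((0 + 0) | b.0) | 0 | -a-> n7
  n6 = (0 + 0) | 0 | a.0 | -a-> n8
  n7 = (0 + 0) | b.0 | 0 | -b-> n8
  n8 = (0 + 0) | 0 | 0 | (no moves)
Partition-refinement fixed point:
  B0 = {m0}
  B1 = {m1}
  B2 = {m4}
  B3 = {m6}
  B4 = {m9, n6}
  B5 = {m11, n8}
  B6 = {m7, n4}
  B7 = {m10, n7}
  B8 = {m3}
  B9 = {m2}
  B10 = {m5, n2}
  B11 = {m8, n5}
  B12 = {n0}
  B13 = {n1}
  B14 = {n3}
m0 ∈ B0, n0 ∈ B12 → different blocks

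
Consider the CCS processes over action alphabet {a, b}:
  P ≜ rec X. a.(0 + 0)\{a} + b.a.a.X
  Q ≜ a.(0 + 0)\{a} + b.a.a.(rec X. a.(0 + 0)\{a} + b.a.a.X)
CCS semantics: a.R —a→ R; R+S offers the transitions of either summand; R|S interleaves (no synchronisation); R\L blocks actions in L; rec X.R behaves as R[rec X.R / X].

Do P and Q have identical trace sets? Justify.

P's transition system — 4 states:
  m0 = rec X. a.(0 + 0)\{a} + b.a.a.X ⊢ ··a··> m1, ··b··> m2
  m1 = (0 + 0)\{a} ⊢ stopped
  m2 = a.a.(rec X. a.(0 + 0)\{a} + b.a.a.X) ⊢ ··a··> m3
  m3 = a.(rec X. a.(0 + 0)\{a} + b.a.a.X) ⊢ ··a··> m0
Q's transition system — 5 states:
  n0 = a.(0 + 0)\{a} + b.a.a.(rec X. a.(0 + 0)\{a} + b.a.a.X) ⊢ ··a··> n1, ··b··> n2
  n1 = (0 + 0)\{a} ⊢ stopped
  n2 = a.a.(rec X. a.(0 + 0)\{a} + b.a.a.X) ⊢ ··a··> n3
  n3 = a.(rec X. a.(0 + 0)\{a} + b.a.a.X) ⊢ ··a··> n4
  n4 = rec X. a.(0 + 0)\{a} + b.a.a.X ⊢ ··a··> n1, ··b··> n2
Coarsest stable partition (strong bisimilarity classes):
  B0 = {m0, n0, n4}
  B1 = {m1, n1}
  B2 = {m2, n2}
  B3 = {m3, n3}
m0 ∈ B0, n0 ∈ B0 → same block
Bisimilar ⇒ trace-equivalent.

YES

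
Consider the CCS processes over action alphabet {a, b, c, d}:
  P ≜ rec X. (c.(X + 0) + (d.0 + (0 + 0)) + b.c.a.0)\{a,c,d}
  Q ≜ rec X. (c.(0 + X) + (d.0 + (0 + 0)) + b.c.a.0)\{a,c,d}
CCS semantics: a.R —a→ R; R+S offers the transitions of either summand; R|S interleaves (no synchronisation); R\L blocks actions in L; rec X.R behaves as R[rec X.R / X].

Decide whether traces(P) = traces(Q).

traces(P) = traces(Q)

P's transition system — 2 states:
  m0 = rec X. (c.(X + 0) + (d.0 + (0 + 0)) + b.c.a.0)\{a,c,d} | =b=> m1
  m1 = (c.a.0)\{a,c,d} | ∅
Q's transition system — 2 states:
  n0 = rec X. (c.(0 + X) + (d.0 + (0 + 0)) + b.c.a.0)\{a,c,d} | =b=> n1
  n1 = (c.a.0)\{a,c,d} | ∅
Bisimilarity quotient blocks:
  B0 = {m0, n0}
  B1 = {m1, n1}
m0 ∈ B0, n0 ∈ B0 → same block
Bisimilar ⇒ trace-equivalent.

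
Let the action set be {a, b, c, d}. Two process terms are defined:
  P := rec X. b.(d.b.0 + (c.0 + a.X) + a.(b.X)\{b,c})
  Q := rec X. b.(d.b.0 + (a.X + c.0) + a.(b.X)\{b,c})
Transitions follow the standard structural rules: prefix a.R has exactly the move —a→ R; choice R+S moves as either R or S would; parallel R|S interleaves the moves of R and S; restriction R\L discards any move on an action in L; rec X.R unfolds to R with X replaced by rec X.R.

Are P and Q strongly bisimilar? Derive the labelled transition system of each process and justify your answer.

Reachable graph of P (5 states):
  m0 = rec X. b.(d.b.0 + (c.0 + a.X) + a.(b.X)\{b,c}) has moves --b--▸ m1
  m1 = d.b.0 + (c.0 + a.(rec X. b.(d.b.0 + (c.0 + a.X) + a.(b.X)\{b,c}))) + a.(b.(rec X. b.(d.b.0 + (c.0 + a.X) + a.(b.X)\{b,c})))\{b,c} has moves --a--▸ m0, --a--▸ m2, --c--▸ m3, --d--▸ m4
  m2 = (b.(rec X. b.(d.b.0 + (c.0 + a.X) + a.(b.X)\{b,c})))\{b,c} has moves (no moves)
  m3 = 0 has moves (no moves)
  m4 = b.0 has moves --b--▸ m3
Reachable graph of Q (5 states):
  n0 = rec X. b.(d.b.0 + (a.X + c.0) + a.(b.X)\{b,c}) has moves --b--▸ n1
  n1 = d.b.0 + (a.(rec X. b.(d.b.0 + (a.X + c.0) + a.(b.X)\{b,c})) + c.0) + a.(b.(rec X. b.(d.b.0 + (a.X + c.0) + a.(b.X)\{b,c})))\{b,c} has moves --a--▸ n0, --a--▸ n2, --c--▸ n3, --d--▸ n4
  n2 = (b.(rec X. b.(d.b.0 + (a.X + c.0) + a.(b.X)\{b,c})))\{b,c} has moves (no moves)
  n3 = 0 has moves (no moves)
  n4 = b.0 has moves --b--▸ n3
Coarsest stable partition (strong bisimilarity classes):
  B0 = {m0, n0}
  B1 = {m1, n1}
  B2 = {m2, m3, n2, n3}
  B3 = {m4, n4}
m0 ∈ B0, n0 ∈ B0 → same block

bisimilar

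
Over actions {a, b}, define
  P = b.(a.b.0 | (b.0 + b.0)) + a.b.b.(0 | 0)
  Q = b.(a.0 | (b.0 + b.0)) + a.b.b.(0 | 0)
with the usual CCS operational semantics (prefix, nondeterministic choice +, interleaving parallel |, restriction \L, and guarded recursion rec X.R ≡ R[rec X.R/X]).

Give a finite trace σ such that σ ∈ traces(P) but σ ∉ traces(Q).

babb

P's transition system — 9 states:
  s0 = b.(a.b.0 | (b.0 + b.0)) + a.b.b.(0 | 0) → —a→ s1, —b→ s2
  s1 = b.b.(0 | 0) → —b→ s3
  s2 = a.b.0 | (b.0 + b.0) → —a→ s4, —b→ s5
  s3 = b.(0 | 0) → —b→ s6
  s4 = b.0 | (b.0 + b.0) → —b→ s7, —b→ s8
  s5 = a.b.0 | 0 → —a→ s8
  s6 = 0 | 0 → ·
  s7 = 0 | (b.0 + b.0) → —b→ s6
  s8 = b.0 | 0 → —b→ s6
Q's transition system — 7 states:
  t0 = b.(a.0 | (b.0 + b.0)) + a.b.b.(0 | 0) → —a→ t1, —b→ t2
  t1 = b.b.(0 | 0) → —b→ t3
  t2 = a.0 | (b.0 + b.0) → —a→ t4, —b→ t5
  t3 = b.(0 | 0) → —b→ t6
  t4 = 0 | (b.0 + b.0) → —b→ t6
  t5 = a.0 | 0 → —a→ t6
  t6 = 0 | 0 → ·
Run σ = ⟨babb⟩ on P: start {s0}
  [1] b ⇒ {s2}
  [2] a ⇒ {s4}
  [3] b ⇒ {s7, s8}
  [4] b ⇒ {s6}
  — P admits the full trace.
Run σ = ⟨babb⟩ on Q: start {t0}
  [1] b ⇒ {t2}
  [2] a ⇒ {t4}
  [3] b ⇒ {t6}
  [4] b ⇒ ∅ (Q stuck)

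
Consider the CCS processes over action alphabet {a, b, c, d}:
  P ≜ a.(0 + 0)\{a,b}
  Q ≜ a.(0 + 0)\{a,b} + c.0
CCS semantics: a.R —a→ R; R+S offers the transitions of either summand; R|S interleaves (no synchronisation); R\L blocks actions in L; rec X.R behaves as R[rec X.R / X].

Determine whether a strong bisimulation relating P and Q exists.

LTS(P): 2 reachable states
  m0 = a.(0 + 0)\{a,b} ⊢ ··a··> m1
  m1 = (0 + 0)\{a,b} ⊢ deadlocked
LTS(Q): 3 reachable states
  n0 = a.(0 + 0)\{a,b} + c.0 ⊢ ··a··> n1, ··c··> n2
  n1 = (0 + 0)\{a,b} ⊢ deadlocked
  n2 = 0 ⊢ deadlocked
Partition-refinement fixed point:
  B0 = {m0}
  B1 = {m1, n1, n2}
  B2 = {n0}
m0 ∈ B0, n0 ∈ B2 → different blocks

NO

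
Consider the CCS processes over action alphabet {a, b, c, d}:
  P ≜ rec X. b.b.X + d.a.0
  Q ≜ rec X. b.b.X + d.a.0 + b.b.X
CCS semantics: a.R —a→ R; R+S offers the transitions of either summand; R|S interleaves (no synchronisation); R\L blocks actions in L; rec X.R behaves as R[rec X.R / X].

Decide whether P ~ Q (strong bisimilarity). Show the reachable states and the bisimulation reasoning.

Reachable graph of P (4 states):
  u0 = rec X. b.b.X + d.a.0 ⊢ --b--▸ u1, --d--▸ u2
  u1 = b.(rec X. b.b.X + d.a.0) ⊢ --b--▸ u0
  u2 = a.0 ⊢ --a--▸ u3
  u3 = 0 ⊢ ∅
Reachable graph of Q (4 states):
  v0 = rec X. b.b.X + d.a.0 + b.b.X ⊢ --b--▸ v1, --d--▸ v2
  v1 = b.(rec X. b.b.X + d.a.0 + b.b.X) ⊢ --b--▸ v0
  v2 = a.0 ⊢ --a--▸ v3
  v3 = 0 ⊢ ∅
Partition-refinement fixed point:
  B0 = {u0, v0}
  B1 = {u1, v1}
  B2 = {u2, v2}
  B3 = {u3, v3}
u0 ∈ B0, v0 ∈ B0 → same block

YES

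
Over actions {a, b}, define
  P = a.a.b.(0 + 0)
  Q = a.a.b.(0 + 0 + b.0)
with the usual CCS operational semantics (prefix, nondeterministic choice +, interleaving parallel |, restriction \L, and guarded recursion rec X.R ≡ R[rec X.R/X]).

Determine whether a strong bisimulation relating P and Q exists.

Reachable graph of P (4 states):
  m0 = a.a.b.(0 + 0) :: —a→ m1
  m1 = a.b.(0 + 0) :: —a→ m2
  m2 = b.(0 + 0) :: —b→ m3
  m3 = 0 + 0 :: deadlocked
Reachable graph of Q (5 states):
  n0 = a.a.b.(0 + 0 + b.0) :: —a→ n1
  n1 = a.b.(0 + 0 + b.0) :: —a→ n2
  n2 = b.(0 + 0 + b.0) :: —b→ n3
  n3 = 0 + 0 + b.0 :: —b→ n4
  n4 = 0 :: deadlocked
Partition-refinement fixed point:
  B0 = {m0}
  B1 = {m1}
  B2 = {m2, n3}
  B3 = {m3, n4}
  B4 = {n0}
  B5 = {n1}
  B6 = {n2}
m0 ∈ B0, n0 ∈ B4 → different blocks

P ≁ Q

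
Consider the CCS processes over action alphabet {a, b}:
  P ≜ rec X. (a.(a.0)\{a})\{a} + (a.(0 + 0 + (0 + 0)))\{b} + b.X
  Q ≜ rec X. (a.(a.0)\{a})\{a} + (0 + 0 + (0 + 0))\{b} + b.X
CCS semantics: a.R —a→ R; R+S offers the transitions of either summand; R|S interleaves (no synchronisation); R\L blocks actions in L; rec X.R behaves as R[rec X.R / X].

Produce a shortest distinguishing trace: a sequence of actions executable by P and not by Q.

LTS(P): 2 reachable states
  p0 = rec X. (a.(a.0)\{a})\{a} + (a.(0 + 0 + (0 + 0)))\{b} + b.X ⊢ --a--▸ p1, --b--▸ p0
  p1 = (0 + 0 + (0 + 0))\{b} ⊢ (no moves)
LTS(Q): 1 reachable states
  q0 = rec X. (a.(a.0)\{a})\{a} + (0 + 0 + (0 + 0))\{b} + b.X ⊢ --b--▸ q0
Trace ⟨a⟩ through P, begin at {p0}:
  step 1 (a): {p1}
  P completes σ.
Trace ⟨a⟩ through Q, begin at {q0}:
  step 1 (a): ∅ (Q stuck)

a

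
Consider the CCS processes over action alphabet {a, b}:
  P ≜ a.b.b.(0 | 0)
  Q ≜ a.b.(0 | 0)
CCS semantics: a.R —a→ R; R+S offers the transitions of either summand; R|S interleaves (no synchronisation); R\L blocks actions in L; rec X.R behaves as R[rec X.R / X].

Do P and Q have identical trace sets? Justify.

trace-distinct — witness ⟨abb⟩

P's transition system — 4 states:
  p0 = a.b.b.(0 | 0) | —a→ p1
  p1 = b.b.(0 | 0) | —b→ p2
  p2 = b.(0 | 0) | —b→ p3
  p3 = 0 | 0 | ·
Q's transition system — 3 states:
  q0 = a.b.(0 | 0) | —a→ q1
  q1 = b.(0 | 0) | —b→ q2
  q2 = 0 | 0 | ·
Executing abb from P (initial set {p0}):
  step 1 (a): {p1}
  step 2 (b): {p2}
  step 3 (b): {p3}
  ✓ P
Executing abb from Q (initial set {q0}):
  step 1 (a): {q1}
  step 2 (b): {q2}
  step 3 (b): ∅ (Q stuck)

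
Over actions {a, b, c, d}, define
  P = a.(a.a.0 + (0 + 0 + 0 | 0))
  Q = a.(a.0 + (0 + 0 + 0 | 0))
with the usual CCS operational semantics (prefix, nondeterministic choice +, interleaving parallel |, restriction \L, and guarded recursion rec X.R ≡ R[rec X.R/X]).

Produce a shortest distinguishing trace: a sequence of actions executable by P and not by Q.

aaa

P's transition system — 4 states:
  u0 = a.(a.a.0 + (0 + 0 + 0 | 0)) | —a→ u1
  u1 = a.a.0 + (0 + 0 + 0 | 0) | —a→ u2
  u2 = a.0 | —a→ u3
  u3 = 0 | ∅
Q's transition system — 3 states:
  v0 = a.(a.0 + (0 + 0 + 0 | 0)) | —a→ v1
  v1 = a.0 + (0 + 0 + 0 | 0) | —a→ v2
  v2 = 0 | ∅
Executing aaa from P (initial set {u0}):
  [1] a ⇒ {u1}
  [2] a ⇒ {u2}
  [3] a ⇒ {u3}
  ✓ P
Executing aaa from Q (initial set {v0}):
  [1] a ⇒ {v1}
  [2] a ⇒ {v2}
  [3] a ⇒ ∅ (Q stuck)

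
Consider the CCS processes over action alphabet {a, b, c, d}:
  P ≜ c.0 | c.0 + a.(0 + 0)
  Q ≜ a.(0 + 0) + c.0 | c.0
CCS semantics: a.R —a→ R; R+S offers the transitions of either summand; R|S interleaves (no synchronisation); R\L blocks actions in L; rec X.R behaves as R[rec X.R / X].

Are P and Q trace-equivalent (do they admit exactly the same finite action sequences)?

traces(P) = traces(Q)

P's transition system — 5 states:
  s0 = c.0 | c.0 + a.(0 + 0) has moves -a-> s1, -c-> s2, -c-> s3
  s1 = 0 + 0 has moves deadlocked
  s2 = 0 | c.0 has moves -c-> s4
  s3 = c.0 | 0 has moves -c-> s4
  s4 = 0 | 0 has moves deadlocked
Q's transition system — 5 states:
  t0 = a.(0 + 0) + c.0 | c.0 has moves -a-> t1, -c-> t2, -c-> t3
  t1 = 0 + 0 has moves deadlocked
  t2 = 0 | c.0 has moves -c-> t4
  t3 = c.0 | 0 has moves -c-> t4
  t4 = 0 | 0 has moves deadlocked
Partition-refinement fixed point:
  B0 = {s0, t0}
  B1 = {s1, s4, t1, t4}
  B2 = {s2, s3, t2, t3}
s0 ∈ B0, t0 ∈ B0 → same block
Bisimilar ⇒ trace-equivalent.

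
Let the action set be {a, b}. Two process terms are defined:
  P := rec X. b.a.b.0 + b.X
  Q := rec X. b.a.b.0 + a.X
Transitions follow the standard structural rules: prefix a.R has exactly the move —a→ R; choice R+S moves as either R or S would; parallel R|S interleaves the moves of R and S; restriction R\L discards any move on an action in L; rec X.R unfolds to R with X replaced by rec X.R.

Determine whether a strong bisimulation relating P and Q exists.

P's transition system — 4 states:
  u0 = rec X. b.a.b.0 + b.X :: -b-> u0, -b-> u1
  u1 = a.b.0 :: -a-> u2
  u2 = b.0 :: -b-> u3
  u3 = 0 :: deadlocked
Q's transition system — 4 states:
  v0 = rec X. b.a.b.0 + a.X :: -a-> v0, -b-> v1
  v1 = a.b.0 :: -a-> v2
  v2 = b.0 :: -b-> v3
  v3 = 0 :: deadlocked
Bisimilarity quotient blocks:
  B0 = {u0}
  B1 = {u1, v1}
  B2 = {u2, v2}
  B3 = {u3, v3}
  B4 = {v0}
u0 ∈ B0, v0 ∈ B4 → different blocks

not bisimilar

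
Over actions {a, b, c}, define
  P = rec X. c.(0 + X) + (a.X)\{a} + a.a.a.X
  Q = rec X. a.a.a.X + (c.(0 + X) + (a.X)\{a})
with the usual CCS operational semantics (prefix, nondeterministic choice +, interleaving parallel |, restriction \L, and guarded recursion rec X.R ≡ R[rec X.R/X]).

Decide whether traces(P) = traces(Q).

traces(P) = traces(Q)

P's transition system — 4 states:
  u0 = rec X. c.(0 + X) + (a.X)\{a} + a.a.a.X :: ··a··> u1, ··c··> u2
  u1 = a.a.(rec X. c.(0 + X) + (a.X)\{a} + a.a.a.X) :: ··a··> u3
  u2 = 0 + (rec X. c.(0 + X) + (a.X)\{a} + a.a.a.X) :: ··a··> u1, ··c··> u2
  u3 = a.(rec X. c.(0 + X) + (a.X)\{a} + a.a.a.X) :: ··a··> u0
Q's transition system — 4 states:
  v0 = rec X. a.a.a.X + (c.(0 + X) + (a.X)\{a}) :: ··a··> v1, ··c··> v2
  v1 = a.a.(rec X. a.a.a.X + (c.(0 + X) + (a.X)\{a})) :: ··a··> v3
  v2 = 0 + (rec X. a.a.a.X + (c.(0 + X) + (a.X)\{a})) :: ··a··> v1, ··c··> v2
  v3 = a.(rec X. a.a.a.X + (c.(0 + X) + (a.X)\{a})) :: ··a··> v0
Coarsest stable partition (strong bisimilarity classes):
  B0 = {u0, u2, v0, v2}
  B1 = {u1, v1}
  B2 = {u3, v3}
u0 ∈ B0, v0 ∈ B0 → same block
Bisimilar ⇒ trace-equivalent.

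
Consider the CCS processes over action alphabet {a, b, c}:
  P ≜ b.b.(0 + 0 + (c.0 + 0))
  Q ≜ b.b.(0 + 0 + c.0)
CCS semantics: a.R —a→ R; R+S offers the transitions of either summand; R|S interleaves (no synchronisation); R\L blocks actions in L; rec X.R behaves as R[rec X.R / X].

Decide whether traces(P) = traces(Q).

traces(P) = traces(Q)

P's transition system — 4 states:
  s0 = b.b.(0 + 0 + (c.0 + 0)) :: =b=> s1
  s1 = b.(0 + 0 + (c.0 + 0)) :: =b=> s2
  s2 = 0 + 0 + (c.0 + 0) :: =c=> s3
  s3 = 0 :: stopped
Q's transition system — 4 states:
  t0 = b.b.(0 + 0 + c.0) :: =b=> t1
  t1 = b.(0 + 0 + c.0) :: =b=> t2
  t2 = 0 + 0 + c.0 :: =c=> t3
  t3 = 0 :: stopped
Coarsest stable partition (strong bisimilarity classes):
  B0 = {s0, t0}
  B1 = {s1, t1}
  B2 = {s2, t2}
  B3 = {s3, t3}
s0 ∈ B0, t0 ∈ B0 → same block
Bisimilar ⇒ trace-equivalent.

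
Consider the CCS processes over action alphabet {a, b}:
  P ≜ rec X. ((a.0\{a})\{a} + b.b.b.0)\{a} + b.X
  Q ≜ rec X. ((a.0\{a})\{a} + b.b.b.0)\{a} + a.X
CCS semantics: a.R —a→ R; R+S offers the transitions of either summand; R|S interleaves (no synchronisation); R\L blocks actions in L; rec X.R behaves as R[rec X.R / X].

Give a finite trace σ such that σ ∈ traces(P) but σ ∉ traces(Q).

LTS(P): 4 reachable states
  u0 = rec X. ((a.0\{a})\{a} + b.b.b.0)\{a} + b.X | -b-> u0, -b-> u1
  u1 = (b.b.0)\{a} | -b-> u2
  u2 = (b.0)\{a} | -b-> u3
  u3 = 0\{a} | (no moves)
LTS(Q): 4 reachable states
  v0 = rec X. ((a.0\{a})\{a} + b.b.b.0)\{a} + a.X | -a-> v0, -b-> v1
  v1 = (b.b.0)\{a} | -b-> v2
  v2 = (b.0)\{a} | -b-> v3
  v3 = 0\{a} | (no moves)
Run σ = ⟨bbbb⟩ on P: start {u0}
  after b @ step 1: {u0, u1}
  after b @ step 2: {u0, u1, u2}
  after b @ step 3: {u0, u1, u2, u3}
  after b @ step 4: {u0, u1, u2, u3}
  — P admits the full trace.
Run σ = ⟨bbbb⟩ on Q: start {v0}
  after b @ step 1: {v1}
  after b @ step 2: {v2}
  after b @ step 3: {v3}
  after b @ step 4: no successor for Q

bbbb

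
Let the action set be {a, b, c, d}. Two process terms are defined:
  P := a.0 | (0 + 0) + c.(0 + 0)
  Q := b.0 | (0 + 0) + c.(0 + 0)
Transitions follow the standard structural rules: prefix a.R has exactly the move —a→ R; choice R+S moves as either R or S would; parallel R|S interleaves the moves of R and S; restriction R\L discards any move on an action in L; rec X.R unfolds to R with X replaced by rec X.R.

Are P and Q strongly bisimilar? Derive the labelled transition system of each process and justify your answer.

P's transition system — 3 states:
  u0 = a.0 | (0 + 0) + c.(0 + 0) ⊢ —a→ u1, —c→ u2
  u1 = 0 | (0 + 0) ⊢ (no moves)
  u2 = 0 + 0 ⊢ (no moves)
Q's transition system — 3 states:
  v0 = b.0 | (0 + 0) + c.(0 + 0) ⊢ —b→ v1, —c→ v2
  v1 = 0 | (0 + 0) ⊢ (no moves)
  v2 = 0 + 0 ⊢ (no moves)
Partition-refinement fixed point:
  B0 = {u0}
  B1 = {u1, u2, v1, v2}
  B2 = {v0}
u0 ∈ B0, v0 ∈ B2 → different blocks

NO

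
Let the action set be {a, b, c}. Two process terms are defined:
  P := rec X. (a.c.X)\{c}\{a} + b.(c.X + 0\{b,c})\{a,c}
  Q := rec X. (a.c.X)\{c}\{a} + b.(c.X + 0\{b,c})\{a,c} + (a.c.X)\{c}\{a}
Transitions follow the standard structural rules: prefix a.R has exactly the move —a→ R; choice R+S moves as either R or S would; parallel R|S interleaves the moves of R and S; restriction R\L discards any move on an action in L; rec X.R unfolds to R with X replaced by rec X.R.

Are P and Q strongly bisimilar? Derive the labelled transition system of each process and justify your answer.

LTS(P): 2 reachable states
  m0 = rec X. (a.c.X)\{c}\{a} + b.(c.X + 0\{b,c})\{a,c} → —b→ m1
  m1 = (c.(rec X. (a.c.X)\{c}\{a} + b.(c.X + 0\{b,c})\{a,c}) + 0\{b,c})\{a,c} → ∅
LTS(Q): 2 reachable states
  n0 = rec X. (a.c.X)\{c}\{a} + b.(c.X + 0\{b,c})\{a,c} + (a.c.X)\{c}\{a} → —b→ n1
  n1 = (c.(rec X. (a.c.X)\{c}\{a} + b.(c.X + 0\{b,c})\{a,c} + (a.c.X)\{c}\{a}) + 0\{b,c})\{a,c} → ∅
Coarsest stable partition (strong bisimilarity classes):
  B0 = {m0, n0}
  B1 = {m1, n1}
m0 ∈ B0, n0 ∈ B0 → same block

P ~ Q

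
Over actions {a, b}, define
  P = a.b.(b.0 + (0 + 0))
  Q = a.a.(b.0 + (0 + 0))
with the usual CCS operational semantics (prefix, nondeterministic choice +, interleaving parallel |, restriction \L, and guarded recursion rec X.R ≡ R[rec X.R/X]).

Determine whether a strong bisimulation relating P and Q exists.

P's transition system — 4 states:
  m0 = a.b.(b.0 + (0 + 0)) ⊢ =a=> m1
  m1 = b.(b.0 + (0 + 0)) ⊢ =b=> m2
  m2 = b.0 + (0 + 0) ⊢ =b=> m3
  m3 = 0 ⊢ (no moves)
Q's transition system — 4 states:
  n0 = a.a.(b.0 + (0 + 0)) ⊢ =a=> n1
  n1 = a.(b.0 + (0 + 0)) ⊢ =a=> n2
  n2 = b.0 + (0 + 0) ⊢ =b=> n3
  n3 = 0 ⊢ (no moves)
Coarsest stable partition (strong bisimilarity classes):
  B0 = {m0}
  B1 = {m1}
  B2 = {m2, n2}
  B3 = {m3, n3}
  B4 = {n0}
  B5 = {n1}
m0 ∈ B0, n0 ∈ B4 → different blocks

NO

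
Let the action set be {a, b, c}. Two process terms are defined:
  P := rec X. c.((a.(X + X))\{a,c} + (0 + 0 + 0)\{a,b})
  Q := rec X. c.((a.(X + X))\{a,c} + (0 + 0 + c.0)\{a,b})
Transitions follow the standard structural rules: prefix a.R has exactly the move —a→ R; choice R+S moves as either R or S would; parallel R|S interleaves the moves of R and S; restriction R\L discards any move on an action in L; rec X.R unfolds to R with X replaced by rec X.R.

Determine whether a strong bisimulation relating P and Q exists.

LTS(P): 2 reachable states
  p0 = rec X. c.((a.(X + X))\{a,c} + (0 + 0 + 0)\{a,b}) :: ··c··> p1
  p1 = (a.((rec X. c.((a.(X + X))\{a,c} + (0 + 0 + 0)\{a,b})) + (rec X. c.((a.(X + X))\{a,c} + (0 + 0 + 0)\{a,b}))))\{a,c} + (0 + 0 + 0)\{a,b} :: deadlocked
LTS(Q): 3 reachable states
  q0 = rec X. c.((a.(X + X))\{a,c} + (0 + 0 + c.0)\{a,b}) :: ··c··> q1
  q1 = (a.((rec X. c.((a.(X + X))\{a,c} + (0 + 0 + c.0)\{a,b})) + (rec X. c.((a.(X + X))\{a,c} + (0 + 0 + c.0)\{a,b}))))\{a,c} + (0 + 0 + c.0)\{a,b} :: ··c··> q2
  q2 = 0\{a,b} :: deadlocked
Partition-refinement fixed point:
  B0 = {p0, q1}
  B1 = {p1, q2}
  B2 = {q0}
p0 ∈ B0, q0 ∈ B2 → different blocks

not bisimilar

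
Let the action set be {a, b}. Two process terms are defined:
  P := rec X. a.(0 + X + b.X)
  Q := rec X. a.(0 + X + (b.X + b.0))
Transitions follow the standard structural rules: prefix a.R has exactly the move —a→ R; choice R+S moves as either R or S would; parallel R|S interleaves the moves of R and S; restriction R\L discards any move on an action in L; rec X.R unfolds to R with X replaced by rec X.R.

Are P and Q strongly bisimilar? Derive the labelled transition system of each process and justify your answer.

P's transition system — 2 states:
  p0 = rec X. a.(0 + X + b.X) :: --a--▸ p1
  p1 = 0 + (rec X. a.(0 + X + b.X)) + b.(rec X. a.(0 + X + b.X)) :: --a--▸ p1, --b--▸ p0
Q's transition system — 3 states:
  q0 = rec X. a.(0 + X + (b.X + b.0)) :: --a--▸ q1
  q1 = 0 + (rec X. a.(0 + X + (b.X + b.0))) + (b.(rec X. a.(0 + X + (b.X + b.0))) + b.0) :: --a--▸ q1, --b--▸ q0, --b--▸ q2
  q2 = 0 :: ·
Coarsest stable partition (strong bisimilarity classes):
  B0 = {p0}
  B1 = {p1}
  B2 = {q0}
  B3 = {q1}
  B4 = {q2}
p0 ∈ B0, q0 ∈ B2 → different blocks

not bisimilar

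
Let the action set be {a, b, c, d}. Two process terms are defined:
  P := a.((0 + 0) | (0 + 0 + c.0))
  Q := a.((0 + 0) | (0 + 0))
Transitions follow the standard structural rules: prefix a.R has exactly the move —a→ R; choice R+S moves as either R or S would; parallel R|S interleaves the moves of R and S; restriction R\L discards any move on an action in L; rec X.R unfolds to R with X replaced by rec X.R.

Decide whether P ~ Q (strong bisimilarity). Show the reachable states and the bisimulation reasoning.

Reachable graph of P (3 states):
  m0 = a.((0 + 0) | (0 + 0 + c.0)) has moves ··a··> m1
  m1 = (0 + 0) | (0 + 0 + c.0) has moves ··c··> m2
  m2 = (0 + 0) | 0 has moves ∅
Reachable graph of Q (2 states):
  n0 = a.((0 + 0) | (0 + 0)) has moves ··a··> n1
  n1 = (0 + 0) | (0 + 0) has moves ∅
Partition-refinement fixed point:
  B0 = {m0}
  B1 = {m1}
  B2 = {m2, n1}
  B3 = {n0}
m0 ∈ B0, n0 ∈ B3 → different blocks

NO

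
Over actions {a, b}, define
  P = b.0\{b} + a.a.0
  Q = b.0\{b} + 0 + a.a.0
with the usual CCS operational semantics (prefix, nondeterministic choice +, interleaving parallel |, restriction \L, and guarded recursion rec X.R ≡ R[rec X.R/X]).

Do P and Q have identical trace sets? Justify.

YES

Reachable graph of P (4 states):
  u0 = b.0\{b} + a.a.0 :: -a-> u1, -b-> u2
  u1 = a.0 :: -a-> u3
  u2 = 0\{b} :: stopped
  u3 = 0 :: stopped
Reachable graph of Q (4 states):
  v0 = b.0\{b} + 0 + a.a.0 :: -a-> v1, -b-> v2
  v1 = a.0 :: -a-> v3
  v2 = 0\{b} :: stopped
  v3 = 0 :: stopped
Bisimilarity quotient blocks:
  B0 = {u0, v0}
  B1 = {u2, u3, v2, v3}
  B2 = {u1, v1}
u0 ∈ B0, v0 ∈ B0 → same block
Bisimilar ⇒ trace-equivalent.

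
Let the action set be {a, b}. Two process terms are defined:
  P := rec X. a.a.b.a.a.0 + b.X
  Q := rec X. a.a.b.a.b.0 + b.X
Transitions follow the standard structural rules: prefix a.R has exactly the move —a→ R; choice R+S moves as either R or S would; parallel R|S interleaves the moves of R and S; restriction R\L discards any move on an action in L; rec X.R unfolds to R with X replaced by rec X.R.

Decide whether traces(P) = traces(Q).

traces(P) ≠ traces(Q) — witness ⟨aabaa⟩

LTS(P): 6 reachable states
  m0 = rec X. a.a.b.a.a.0 + b.X | —a→ m1, —b→ m0
  m1 = a.b.a.a.0 | —a→ m2
  m2 = b.a.a.0 | —b→ m3
  m3 = a.a.0 | —a→ m4
  m4 = a.0 | —a→ m5
  m5 = 0 | ∅
LTS(Q): 6 reachable states
  n0 = rec X. a.a.b.a.b.0 + b.X | —a→ n1, —b→ n0
  n1 = a.b.a.b.0 | —a→ n2
  n2 = b.a.b.0 | —b→ n3
  n3 = a.b.0 | —a→ n4
  n4 = b.0 | —b→ n5
  n5 = 0 | ∅
Trace ⟨aabaa⟩ through P, begin at {m0}:
  step 1 (a): {m1}
  step 2 (a): {m2}
  step 3 (b): {m3}
  step 4 (a): {m4}
  step 5 (a): {m5}
  ✓ P
Trace ⟨aabaa⟩ through Q, begin at {n0}:
  step 1 (a): {n1}
  step 2 (a): {n2}
  step 3 (b): {n3}
  step 4 (a): {n4}
  step 5 (a): no successor for Q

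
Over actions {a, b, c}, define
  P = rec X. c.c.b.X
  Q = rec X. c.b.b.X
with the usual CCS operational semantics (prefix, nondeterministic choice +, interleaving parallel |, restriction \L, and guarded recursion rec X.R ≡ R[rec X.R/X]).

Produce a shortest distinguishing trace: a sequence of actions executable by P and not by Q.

cc

P's transition system — 3 states:
  u0 = rec X. c.c.b.X :: -c-> u1
  u1 = c.b.(rec X. c.c.b.X) :: -c-> u2
  u2 = b.(rec X. c.c.b.X) :: -b-> u0
Q's transition system — 3 states:
  v0 = rec X. c.b.b.X :: -c-> v1
  v1 = b.b.(rec X. c.b.b.X) :: -b-> v2
  v2 = b.(rec X. c.b.b.X) :: -b-> v0
Run σ = ⟨cc⟩ on P: start {u0}
  [1] c ⇒ {u1}
  [2] c ⇒ {u2}
  P completes σ.
Run σ = ⟨cc⟩ on Q: start {v0}
  [1] c ⇒ {v1}
  [2] c ⇒ ∅  — Q cannot continue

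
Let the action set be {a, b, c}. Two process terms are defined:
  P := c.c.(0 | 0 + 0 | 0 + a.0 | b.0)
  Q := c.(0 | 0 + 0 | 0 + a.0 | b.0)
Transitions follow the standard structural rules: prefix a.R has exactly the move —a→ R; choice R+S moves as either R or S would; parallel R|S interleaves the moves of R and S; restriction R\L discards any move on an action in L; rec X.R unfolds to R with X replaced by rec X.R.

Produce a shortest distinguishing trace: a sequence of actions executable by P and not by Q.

cc

Reachable graph of P (6 states):
  p0 = c.c.(0 | 0 + 0 | 0 + a.0 | b.0) → -c-> p1
  p1 = c.(0 | 0 + 0 | 0 + a.0 | b.0) → -c-> p2
  p2 = 0 | 0 + 0 | 0 + a.0 | b.0 → -a-> p3, -b-> p4
  p3 = 0 | b.0 → -b-> p5
  p4 = a.0 | 0 → -a-> p5
  p5 = 0 | 0 → deadlocked
Reachable graph of Q (5 states):
  q0 = c.(0 | 0 + 0 | 0 + a.0 | b.0) → -c-> q1
  q1 = 0 | 0 + 0 | 0 + a.0 | b.0 → -a-> q2, -b-> q3
  q2 = 0 | b.0 → -b-> q4
  q3 = a.0 | 0 → -a-> q4
  q4 = 0 | 0 → deadlocked
Executing cc from P (initial set {p0}):
  [1] c ⇒ {p1}
  [2] c ⇒ {p2}
  — P admits the full trace.
Executing cc from Q (initial set {q0}):
  [1] c ⇒ {q1}
  [2] c ⇒ no successor for Q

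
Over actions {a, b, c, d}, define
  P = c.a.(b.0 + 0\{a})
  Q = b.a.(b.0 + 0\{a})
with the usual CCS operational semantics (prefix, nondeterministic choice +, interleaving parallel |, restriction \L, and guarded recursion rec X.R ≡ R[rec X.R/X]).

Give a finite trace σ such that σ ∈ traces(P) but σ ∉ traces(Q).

c

Reachable graph of P (4 states):
  s0 = c.a.(b.0 + 0\{a}) | =c=> s1
  s1 = a.(b.0 + 0\{a}) | =a=> s2
  s2 = b.0 + 0\{a} | =b=> s3
  s3 = 0 | stopped
Reachable graph of Q (4 states):
  t0 = b.a.(b.0 + 0\{a}) | =b=> t1
  t1 = a.(b.0 + 0\{a}) | =a=> t2
  t2 = b.0 + 0\{a} | =b=> t3
  t3 = 0 | stopped
Executing c from P (initial set {s0}):
  step 1 (c): {s1}
  — P admits the full trace.
Executing c from Q (initial set {t0}):
  step 1 (c): ∅ (Q stuck)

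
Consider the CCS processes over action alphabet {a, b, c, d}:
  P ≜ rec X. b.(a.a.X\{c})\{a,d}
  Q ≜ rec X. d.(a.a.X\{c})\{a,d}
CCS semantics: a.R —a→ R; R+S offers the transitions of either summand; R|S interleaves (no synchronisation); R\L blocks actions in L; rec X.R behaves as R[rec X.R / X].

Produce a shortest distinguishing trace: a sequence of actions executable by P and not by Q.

P's transition system — 2 states:
  u0 = rec X. b.(a.a.X\{c})\{a,d} has moves -b-> u1
  u1 = (a.a.(rec X. b.(a.a.X\{c})\{a,d})\{c})\{a,d} has moves stopped
Q's transition system — 2 states:
  v0 = rec X. d.(a.a.X\{c})\{a,d} has moves -d-> v1
  v1 = (a.a.(rec X. d.(a.a.X\{c})\{a,d})\{c})\{a,d} has moves stopped
Executing b from P (initial set {u0}):
  after b @ step 1: {u1}
  ✓ P
Executing b from Q (initial set {v0}):
  after b @ step 1: no successor for Q

b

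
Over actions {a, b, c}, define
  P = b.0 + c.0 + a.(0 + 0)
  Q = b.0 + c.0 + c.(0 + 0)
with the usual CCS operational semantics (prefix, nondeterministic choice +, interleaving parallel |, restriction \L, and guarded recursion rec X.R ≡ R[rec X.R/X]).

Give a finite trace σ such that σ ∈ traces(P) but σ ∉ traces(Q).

LTS(P): 3 reachable states
  u0 = b.0 + c.0 + a.(0 + 0) has moves ··a··> u1, ··b··> u2, ··c··> u2
  u1 = 0 + 0 has moves (no moves)
  u2 = 0 has moves (no moves)
LTS(Q): 3 reachable states
  v0 = b.0 + c.0 + c.(0 + 0) has moves ··b··> v1, ··c··> v1, ··c··> v2
  v1 = 0 has moves (no moves)
  v2 = 0 + 0 has moves (no moves)
Run σ = ⟨a⟩ on P: start {u0}
  step 1 (a): {u1}
  P completes σ.
Run σ = ⟨a⟩ on Q: start {v0}
  step 1 (a): ∅  — Q cannot continue

a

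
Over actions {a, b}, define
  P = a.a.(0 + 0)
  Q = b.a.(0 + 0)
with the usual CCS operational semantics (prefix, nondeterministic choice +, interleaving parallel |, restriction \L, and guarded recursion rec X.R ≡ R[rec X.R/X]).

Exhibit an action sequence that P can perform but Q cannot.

a

LTS(P): 3 reachable states
  m0 = a.a.(0 + 0) | --a--▸ m1
  m1 = a.(0 + 0) | --a--▸ m2
  m2 = 0 + 0 | (no moves)
LTS(Q): 3 reachable states
  n0 = b.a.(0 + 0) | --b--▸ n1
  n1 = a.(0 + 0) | --a--▸ n2
  n2 = 0 + 0 | (no moves)
Executing a from P (initial set {m0}):
  [1] a ⇒ {m1}
  ✓ P
Executing a from Q (initial set {n0}):
  [1] a ⇒ no successor for Q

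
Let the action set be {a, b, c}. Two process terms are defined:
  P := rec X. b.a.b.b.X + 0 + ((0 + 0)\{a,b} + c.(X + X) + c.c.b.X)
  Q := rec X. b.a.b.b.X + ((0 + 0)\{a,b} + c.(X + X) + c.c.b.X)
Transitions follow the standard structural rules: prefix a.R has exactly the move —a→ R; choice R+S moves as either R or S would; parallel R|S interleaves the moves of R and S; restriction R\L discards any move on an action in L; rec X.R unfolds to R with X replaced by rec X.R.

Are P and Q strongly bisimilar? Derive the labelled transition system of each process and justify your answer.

YES

LTS(P): 6 reachable states
  s0 = rec X. b.a.b.b.X + 0 + ((0 + 0)\{a,b} + c.(X + X) + c.c.b.X) has moves --b--▸ s1, --c--▸ s2, --c--▸ s3
  s1 = a.b.b.(rec X. b.a.b.b.X + 0 + ((0 + 0)\{a,b} + c.(X + X) + c.c.b.X)) has moves --a--▸ s4
  s2 = (rec X. b.a.b.b.X + 0 + ((0 + 0)\{a,b} + c.(X + X) + c.c.b.X)) + (rec X. b.a.b.b.X + 0 + ((0 + 0)\{a,b} + c.(X + X) + c.c.b.X)) has moves --b--▸ s1, --c--▸ s2, --c--▸ s3
  s3 = c.b.(rec X. b.a.b.b.X + 0 + ((0 + 0)\{a,b} + c.(X + X) + c.c.b.X)) has moves --c--▸ s5
  s4 = b.b.(rec X. b.a.b.b.X + 0 + ((0 + 0)\{a,b} + c.(X + X) + c.c.b.X)) has moves --b--▸ s5
  s5 = b.(rec X. b.a.b.b.X + 0 + ((0 + 0)\{a,b} + c.(X + X) + c.c.b.X)) has moves --b--▸ s0
LTS(Q): 6 reachable states
  t0 = rec X. b.a.b.b.X + ((0 + 0)\{a,b} + c.(X + X) + c.c.b.X) has moves --b--▸ t1, --c--▸ t2, --c--▸ t3
  t1 = a.b.b.(rec X. b.a.b.b.X + ((0 + 0)\{a,b} + c.(X + X) + c.c.b.X)) has moves --a--▸ t4
  t2 = (rec X. b.a.b.b.X + ((0 + 0)\{a,b} + c.(X + X) + c.c.b.X)) + (rec X. b.a.b.b.X + ((0 + 0)\{a,b} + c.(X + X) + c.c.b.X)) has moves --b--▸ t1, --c--▸ t2, --c--▸ t3
  t3 = c.b.(rec X. b.a.b.b.X + ((0 + 0)\{a,b} + c.(X + X) + c.c.b.X)) has moves --c--▸ t5
  t4 = b.b.(rec X. b.a.b.b.X + ((0 + 0)\{a,b} + c.(X + X) + c.c.b.X)) has moves --b--▸ t5
  t5 = b.(rec X. b.a.b.b.X + ((0 + 0)\{a,b} + c.(X + X) + c.c.b.X)) has moves --b--▸ t0
Bisimilarity quotient blocks:
  B0 = {s0, s2, t0, t2}
  B1 = {s3, t3}
  B2 = {s5, t5}
  B3 = {s1, t1}
  B4 = {s4, t4}
s0 ∈ B0, t0 ∈ B0 → same block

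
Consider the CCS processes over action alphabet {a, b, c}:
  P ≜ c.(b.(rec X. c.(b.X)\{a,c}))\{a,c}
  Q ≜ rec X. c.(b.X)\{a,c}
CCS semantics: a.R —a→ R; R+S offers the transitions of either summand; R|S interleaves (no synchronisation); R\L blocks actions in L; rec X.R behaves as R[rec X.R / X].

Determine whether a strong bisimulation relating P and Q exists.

bisimilar

P's transition system — 3 states:
  p0 = c.(b.(rec X. c.(b.X)\{a,c}))\{a,c} | =c=> p1
  p1 = (b.(rec X. c.(b.X)\{a,c}))\{a,c} | =b=> p2
  p2 = (rec X. c.(b.X)\{a,c})\{a,c} | ∅
Q's transition system — 3 states:
  q0 = rec X. c.(b.X)\{a,c} | =c=> q1
  q1 = (b.(rec X. c.(b.X)\{a,c}))\{a,c} | =b=> q2
  q2 = (rec X. c.(b.X)\{a,c})\{a,c} | ∅
Bisimilarity quotient blocks:
  B0 = {p0, q0}
  B1 = {p1, q1}
  B2 = {p2, q2}
p0 ∈ B0, q0 ∈ B0 → same block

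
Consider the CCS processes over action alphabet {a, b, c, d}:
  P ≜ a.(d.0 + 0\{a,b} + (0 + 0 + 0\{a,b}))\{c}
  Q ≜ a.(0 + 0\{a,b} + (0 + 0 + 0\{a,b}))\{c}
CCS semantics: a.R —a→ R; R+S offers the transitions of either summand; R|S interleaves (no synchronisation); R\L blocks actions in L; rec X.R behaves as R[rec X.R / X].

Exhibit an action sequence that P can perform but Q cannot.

Reachable graph of P (3 states):
  u0 = a.(d.0 + 0\{a,b} + (0 + 0 + 0\{a,b}))\{c} has moves =a=> u1
  u1 = (d.0 + 0\{a,b} + (0 + 0 + 0\{a,b}))\{c} has moves =d=> u2
  u2 = 0\{c} has moves deadlocked
Reachable graph of Q (2 states):
  v0 = a.(0 + 0\{a,b} + (0 + 0 + 0\{a,b}))\{c} has moves =a=> v1
  v1 = (0 + 0\{a,b} + (0 + 0 + 0\{a,b}))\{c} has moves deadlocked
Trace ⟨ad⟩ through P, begin at {u0}:
  [1] a ⇒ {u1}
  [2] d ⇒ {u2}
  — P admits the full trace.
Trace ⟨ad⟩ through Q, begin at {v0}:
  [1] a ⇒ {v1}
  [2] d ⇒ ∅ (Q stuck)

ad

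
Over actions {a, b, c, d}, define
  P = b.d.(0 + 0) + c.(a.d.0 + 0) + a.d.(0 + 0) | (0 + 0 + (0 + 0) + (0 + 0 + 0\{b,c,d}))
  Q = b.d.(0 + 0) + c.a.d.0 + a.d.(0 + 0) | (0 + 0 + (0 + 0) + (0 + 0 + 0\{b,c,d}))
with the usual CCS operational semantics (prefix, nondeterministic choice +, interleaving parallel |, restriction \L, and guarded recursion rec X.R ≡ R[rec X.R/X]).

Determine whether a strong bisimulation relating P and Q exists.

YES

P's transition system — 8 states:
  p0 = b.d.(0 + 0) + c.(a.d.0 + 0) + a.d.(0 + 0) | (0 + 0 + (0 + 0) + (0 + 0 + 0\{b,c,d})) ⊢ ··a··> p1, ··b··> p2, ··c··> p3
  p1 = d.(0 + 0) | (0 + 0 + (0 + 0) + (0 + 0 + 0\{b,c,d})) ⊢ ··d··> p4
  p2 = d.(0 + 0) ⊢ ··d··> p5
  p3 = a.d.0 + 0 ⊢ ··a··> p6
  p4 = (0 + 0) | (0 + 0 + (0 + 0) + (0 + 0 + 0\{b,c,d})) ⊢ ·
  p5 = 0 + 0 ⊢ ·
  p6 = d.0 ⊢ ··d··> p7
  p7 = 0 ⊢ ·
Q's transition system — 8 states:
  q0 = b.d.(0 + 0) + c.a.d.0 + a.d.(0 + 0) | (0 + 0 + (0 + 0) + (0 + 0 + 0\{b,c,d})) ⊢ ··a··> q1, ··b··> q2, ··c··> q3
  q1 = d.(0 + 0) | (0 + 0 + (0 + 0) + (0 + 0 + 0\{b,c,d})) ⊢ ··d··> q4
  q2 = d.(0 + 0) ⊢ ··d··> q5
  q3 = a.d.0 ⊢ ··a··> q6
  q4 = (0 + 0) | (0 + 0 + (0 + 0) + (0 + 0 + 0\{b,c,d})) ⊢ ·
  q5 = 0 + 0 ⊢ ·
  q6 = d.0 ⊢ ··d··> q7
  q7 = 0 ⊢ ·
Bisimilarity quotient blocks:
  B0 = {p0, q0}
  B1 = {p3, q3}
  B2 = {p1, p2, p6, q1, q2, q6}
  B3 = {p4, p5, p7, q4, q5, q7}
p0 ∈ B0, q0 ∈ B0 → same block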